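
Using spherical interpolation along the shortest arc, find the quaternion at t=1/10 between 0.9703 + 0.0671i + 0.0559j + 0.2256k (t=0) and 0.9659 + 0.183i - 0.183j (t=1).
0.9753 + 0.0793i + 0.0318j + 0.2038k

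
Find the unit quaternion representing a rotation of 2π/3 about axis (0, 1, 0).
0.5 + 0.866j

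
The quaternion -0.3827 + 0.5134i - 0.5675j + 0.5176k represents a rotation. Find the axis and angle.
axis = (0.5557, -0.6143, 0.5602), θ = 5π/4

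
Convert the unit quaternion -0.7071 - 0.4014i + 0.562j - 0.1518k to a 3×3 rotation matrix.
[[0.3222, -0.6658, -0.6729], [-0.2365, 0.6317, -0.7383], [0.9166, 0.397, 0.0461]]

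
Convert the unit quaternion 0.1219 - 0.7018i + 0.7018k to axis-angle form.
axis = (-√2/2, 0, √2/2), θ = 166°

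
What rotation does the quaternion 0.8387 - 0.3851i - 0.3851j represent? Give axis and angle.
axis = (-√2/2, -√2/2, 0), θ = 66°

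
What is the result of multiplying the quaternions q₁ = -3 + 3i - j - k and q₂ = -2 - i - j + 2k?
10 - 6i - 8k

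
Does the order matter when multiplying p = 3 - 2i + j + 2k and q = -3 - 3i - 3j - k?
Yes: pq = -10 + 2i - 20j ≠ -10 - 8i - 4j - 18k = qp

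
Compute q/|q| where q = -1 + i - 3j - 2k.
-0.2582 + 0.2582i - 0.7746j - 0.5164k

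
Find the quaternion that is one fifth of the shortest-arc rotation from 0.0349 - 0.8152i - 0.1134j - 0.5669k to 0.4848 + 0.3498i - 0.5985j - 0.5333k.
0.1735 - 0.6543i - 0.2794j - 0.681k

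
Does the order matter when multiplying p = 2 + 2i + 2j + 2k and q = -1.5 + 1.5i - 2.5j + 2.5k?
Yes: pq = -6 + 10i - 10j - 6k ≠ -6 - 10i - 6j + 10k = qp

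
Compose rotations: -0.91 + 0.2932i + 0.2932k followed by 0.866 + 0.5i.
-0.9347 - 0.2011i - 0.1466j + 0.2539k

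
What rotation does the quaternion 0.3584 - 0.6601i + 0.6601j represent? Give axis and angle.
axis = (-√2/2, √2/2, 0), θ = 138°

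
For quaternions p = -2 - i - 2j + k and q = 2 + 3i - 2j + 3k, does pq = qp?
No: pq = -8 - 12i + 6j + 4k ≠ -8 - 4i - 6j - 12k = qp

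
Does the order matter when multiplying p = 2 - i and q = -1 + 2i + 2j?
Yes: pq = 5i + 4j - 2k ≠ 5i + 4j + 2k = qp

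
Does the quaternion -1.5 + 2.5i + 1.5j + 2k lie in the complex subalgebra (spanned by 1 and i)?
No. The quaternion -1.5 + 2.5i + 1.5j + 2k has j-coefficient y = 1.5 and k-coefficient z = 2, not both zero, so it does not lie in the complex subalgebra spanned by 1 and i.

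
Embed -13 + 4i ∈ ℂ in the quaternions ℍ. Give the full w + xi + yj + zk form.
-13 + 4i + 0j + 0k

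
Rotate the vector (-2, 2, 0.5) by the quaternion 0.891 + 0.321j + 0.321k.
(-2.034, 0.547, 1.953)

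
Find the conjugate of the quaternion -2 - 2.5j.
-2 + 2.5j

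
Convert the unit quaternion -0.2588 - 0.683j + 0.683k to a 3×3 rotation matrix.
[[-0.866, 0.3535, 0.3535], [-0.3535, 0.067, -0.933], [-0.3535, -0.933, 0.067]]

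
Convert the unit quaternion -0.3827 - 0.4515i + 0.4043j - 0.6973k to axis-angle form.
axis = (-0.4887, 0.4376, -0.7548), θ = 5π/4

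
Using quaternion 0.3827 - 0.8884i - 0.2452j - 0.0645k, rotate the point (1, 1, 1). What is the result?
(1.283, 0.511, -1.045)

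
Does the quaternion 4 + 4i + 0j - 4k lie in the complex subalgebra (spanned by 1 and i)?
No. The quaternion 4 + 4i - 4k has j-coefficient y = 0 and k-coefficient z = -4, not both zero, so it does not lie in the complex subalgebra spanned by 1 and i.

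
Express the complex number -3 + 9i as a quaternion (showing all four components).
-3 + 9i + 0j + 0k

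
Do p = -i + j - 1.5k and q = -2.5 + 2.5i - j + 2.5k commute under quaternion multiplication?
No: pq = 7.25 + 3.5i - 3.75j + 2.25k ≠ 7.25 + 1.5i - 1.25j + 5.25k = qp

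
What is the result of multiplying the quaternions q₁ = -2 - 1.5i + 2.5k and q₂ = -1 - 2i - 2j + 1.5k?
-4.75 + 10.5i + 1.25j - 2.5k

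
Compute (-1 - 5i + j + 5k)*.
-1 + 5i - j - 5k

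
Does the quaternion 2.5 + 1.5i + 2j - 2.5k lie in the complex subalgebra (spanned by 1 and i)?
No. The quaternion 2.5 + 1.5i + 2j - 2.5k has j-coefficient y = 2 and k-coefficient z = -2.5, not both zero, so it does not lie in the complex subalgebra spanned by 1 and i.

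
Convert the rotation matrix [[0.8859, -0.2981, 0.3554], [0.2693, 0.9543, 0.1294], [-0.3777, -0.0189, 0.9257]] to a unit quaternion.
0.9703 - 0.0382i + 0.1889j + 0.1462k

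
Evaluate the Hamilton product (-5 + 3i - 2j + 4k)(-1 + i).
2 - 8i + 6j - 2k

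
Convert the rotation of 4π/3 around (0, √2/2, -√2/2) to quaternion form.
-0.5 + 0.6124j - 0.6124k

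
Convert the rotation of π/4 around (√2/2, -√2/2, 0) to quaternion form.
0.9239 + 0.2706i - 0.2706j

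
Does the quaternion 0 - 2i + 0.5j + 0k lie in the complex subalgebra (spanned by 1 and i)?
No. The quaternion -2i + 0.5j has j-coefficient y = 0.5 and k-coefficient z = 0, not both zero, so it does not lie in the complex subalgebra spanned by 1 and i.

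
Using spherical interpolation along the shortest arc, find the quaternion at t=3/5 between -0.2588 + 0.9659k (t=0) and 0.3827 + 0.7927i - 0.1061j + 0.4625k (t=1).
0.143 + 0.5634i - 0.0754j + 0.8102k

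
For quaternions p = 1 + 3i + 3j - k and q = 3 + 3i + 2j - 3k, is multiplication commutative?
No: pq = -15 + 5i + 17j - 9k ≠ -15 + 19i + 5j - 3k = qp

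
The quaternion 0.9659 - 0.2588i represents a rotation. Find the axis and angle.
axis = (-1, 0, 0), θ = π/6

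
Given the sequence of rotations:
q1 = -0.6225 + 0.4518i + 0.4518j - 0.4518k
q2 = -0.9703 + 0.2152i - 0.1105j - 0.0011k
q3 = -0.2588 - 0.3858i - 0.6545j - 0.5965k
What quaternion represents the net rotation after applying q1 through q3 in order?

q2 · q1 = 0.5562 - 0.5219i - 0.2729j + 0.5862k
q3 · q2 · q1 = -0.1742 - 0.626i + 0.2441j - 0.7198k
-0.1742 - 0.626i + 0.2441j - 0.7198k


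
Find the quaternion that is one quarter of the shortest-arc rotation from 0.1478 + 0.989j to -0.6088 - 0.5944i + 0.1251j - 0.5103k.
-0.0932 - 0.223i + 0.9513j - 0.1914k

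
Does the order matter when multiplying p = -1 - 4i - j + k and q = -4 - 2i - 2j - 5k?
Yes: pq = -1 + 25i - 16j + 7k ≠ -1 + 11i + 28j - 5k = qp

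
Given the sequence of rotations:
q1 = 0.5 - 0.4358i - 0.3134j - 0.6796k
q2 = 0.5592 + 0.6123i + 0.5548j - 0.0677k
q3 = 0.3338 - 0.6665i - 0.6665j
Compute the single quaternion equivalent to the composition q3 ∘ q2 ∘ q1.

q2 · q1 = 0.6743 - 0.3358i + 0.5478j - 0.364k
q3 · q2 · q1 = 0.3664 - 0.3189i - 0.5092j - 0.7104k
0.3664 - 0.3189i - 0.5092j - 0.7104k


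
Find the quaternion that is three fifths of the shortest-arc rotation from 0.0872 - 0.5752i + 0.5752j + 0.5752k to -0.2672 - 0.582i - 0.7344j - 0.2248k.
0.2424 + 0.1286i + 0.8413j + 0.4658k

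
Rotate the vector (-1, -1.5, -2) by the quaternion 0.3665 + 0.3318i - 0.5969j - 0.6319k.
(2.124, -0.135, -1.649)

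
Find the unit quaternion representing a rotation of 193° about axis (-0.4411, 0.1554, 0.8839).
-0.1132 - 0.4383i + 0.1544j + 0.8782k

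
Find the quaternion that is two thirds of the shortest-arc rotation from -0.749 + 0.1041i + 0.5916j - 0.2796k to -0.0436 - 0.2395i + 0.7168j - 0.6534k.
-0.3148 - 0.1335i + 0.7413j - 0.5775k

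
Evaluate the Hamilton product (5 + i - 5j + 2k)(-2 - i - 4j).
-29 + i - 12j - 13k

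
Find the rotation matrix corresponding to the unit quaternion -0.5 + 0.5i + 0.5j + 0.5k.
[[0, 1, 0], [0, 0, 1], [1, 0, 0]]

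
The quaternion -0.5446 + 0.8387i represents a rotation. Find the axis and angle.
axis = (1, 0, 0), θ = 246°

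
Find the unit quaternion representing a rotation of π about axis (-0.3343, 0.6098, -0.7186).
-0.3343i + 0.6098j - 0.7186k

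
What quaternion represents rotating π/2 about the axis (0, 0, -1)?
0.7071 - 0.7071k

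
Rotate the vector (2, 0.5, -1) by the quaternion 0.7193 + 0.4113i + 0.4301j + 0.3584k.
(-0.248, 2.225, -0.49)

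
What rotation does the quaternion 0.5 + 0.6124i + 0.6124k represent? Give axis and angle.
axis = (√2/2, 0, √2/2), θ = 2π/3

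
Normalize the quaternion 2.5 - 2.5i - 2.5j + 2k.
0.5241 - 0.5241i - 0.5241j + 0.4193k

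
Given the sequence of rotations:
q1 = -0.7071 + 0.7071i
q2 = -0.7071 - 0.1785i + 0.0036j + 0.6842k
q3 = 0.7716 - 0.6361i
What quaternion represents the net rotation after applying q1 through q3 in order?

q2 · q1 = 0.6262 - 0.3738i + 0.4813j - 0.4863k
q3 · q2 · q1 = 0.2454 - 0.6867i + 0.062j - 0.6814k
0.2454 - 0.6867i + 0.062j - 0.6814k


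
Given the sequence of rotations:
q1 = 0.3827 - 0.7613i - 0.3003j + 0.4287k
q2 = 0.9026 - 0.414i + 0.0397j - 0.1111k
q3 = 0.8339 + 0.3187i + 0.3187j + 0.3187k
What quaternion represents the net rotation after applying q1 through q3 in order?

q2 · q1 = 0.0898 - 0.8619i + 0.0062j + 0.499k
q3 · q2 · q1 = 0.1886 - 0.5331i - 0.3999j + 0.7214k
0.1886 - 0.5331i - 0.3999j + 0.7214k


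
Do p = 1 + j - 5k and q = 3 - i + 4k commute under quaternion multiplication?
No: pq = 23 + 3i + 8j - 10k ≠ 23 - 5i - 2j - 12k = qp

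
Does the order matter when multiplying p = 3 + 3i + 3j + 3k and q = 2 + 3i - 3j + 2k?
Yes: pq = 30i - 6k ≠ -6j + 30k = qp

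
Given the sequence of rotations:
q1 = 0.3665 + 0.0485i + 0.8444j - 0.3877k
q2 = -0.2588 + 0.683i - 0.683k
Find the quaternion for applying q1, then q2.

q2 · q1 = -0.3928 + 0.8145i + 0.0131j + 0.4267k
-0.3928 + 0.8145i + 0.0131j + 0.4267k


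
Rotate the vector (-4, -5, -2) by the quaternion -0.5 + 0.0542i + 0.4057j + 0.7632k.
(-1.413, 2.384, -6.109)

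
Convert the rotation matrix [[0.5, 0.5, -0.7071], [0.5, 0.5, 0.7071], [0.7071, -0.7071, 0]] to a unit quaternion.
0.7071 - 0.5i - 0.5j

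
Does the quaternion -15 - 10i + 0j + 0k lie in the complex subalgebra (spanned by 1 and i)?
Yes. The quaternion -15 - 10i has j- and k-coefficients y = z = 0, so it lies in the complex subalgebra spanned by 1 and i.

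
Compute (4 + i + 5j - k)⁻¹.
0.093 - 0.0233i - 0.1163j + 0.0233k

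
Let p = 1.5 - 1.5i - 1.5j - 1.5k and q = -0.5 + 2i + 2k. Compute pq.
5.25 + 0.75i + 0.75j + 6.75k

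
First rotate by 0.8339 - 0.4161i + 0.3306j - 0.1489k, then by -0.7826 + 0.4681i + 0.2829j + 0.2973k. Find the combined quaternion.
-0.5071 + 0.5756i - 0.0768j + 0.6369k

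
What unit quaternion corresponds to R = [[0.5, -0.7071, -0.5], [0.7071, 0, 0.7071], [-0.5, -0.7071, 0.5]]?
0.7071 - 0.5i + 0.5k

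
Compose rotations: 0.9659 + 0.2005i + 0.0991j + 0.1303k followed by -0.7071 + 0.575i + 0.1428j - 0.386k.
-0.7621 + 0.4705i - 0.0845j - 0.4366k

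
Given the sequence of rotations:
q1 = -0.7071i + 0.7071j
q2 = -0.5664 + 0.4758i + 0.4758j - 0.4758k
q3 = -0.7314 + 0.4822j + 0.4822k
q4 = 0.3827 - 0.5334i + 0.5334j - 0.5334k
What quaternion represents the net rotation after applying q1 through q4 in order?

q2 · q1 = 0.7369i - 0.0641j + 0.6729k
q3 · q2 · q1 = -0.2936 - 0.1836i + 0.4022j - 0.8475k
q4 · q3 · q2 · q1 = -0.8769 - 0.1512i - 0.3568j - 0.2843k
-0.8769 - 0.1512i - 0.3568j - 0.2843k


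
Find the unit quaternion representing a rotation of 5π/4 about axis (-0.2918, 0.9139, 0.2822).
-0.3827 - 0.2696i + 0.8443j + 0.2607k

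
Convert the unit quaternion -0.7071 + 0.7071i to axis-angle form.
axis = (1, 0, 0), θ = 3π/2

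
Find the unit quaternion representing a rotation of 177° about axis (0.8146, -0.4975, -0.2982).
0.0262 + 0.8143i - 0.4973j - 0.2981k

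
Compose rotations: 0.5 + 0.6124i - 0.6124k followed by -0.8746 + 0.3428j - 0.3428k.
-0.6472 - 0.7455i - 0.0385j + 0.1543k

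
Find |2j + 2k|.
√8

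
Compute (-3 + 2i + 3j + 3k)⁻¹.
-0.0968 - 0.0645i - 0.0968j - 0.0968k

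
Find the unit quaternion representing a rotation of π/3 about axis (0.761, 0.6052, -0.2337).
0.866 + 0.3805i + 0.3026j - 0.1168k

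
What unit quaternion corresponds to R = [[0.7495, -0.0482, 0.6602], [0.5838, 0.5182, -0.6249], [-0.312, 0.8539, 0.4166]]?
0.8192 + 0.4513i + 0.2967j + 0.1929k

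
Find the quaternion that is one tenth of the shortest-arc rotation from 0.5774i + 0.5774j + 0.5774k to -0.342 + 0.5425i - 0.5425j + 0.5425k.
-0.045 + 0.6204i + 0.4777j + 0.6204k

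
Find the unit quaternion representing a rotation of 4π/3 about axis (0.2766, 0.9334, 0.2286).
-0.5 + 0.2395i + 0.8083j + 0.198k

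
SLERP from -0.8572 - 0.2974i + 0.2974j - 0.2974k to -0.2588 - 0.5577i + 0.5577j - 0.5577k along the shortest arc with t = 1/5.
-0.7683 - 0.3696i + 0.3696j - 0.3696k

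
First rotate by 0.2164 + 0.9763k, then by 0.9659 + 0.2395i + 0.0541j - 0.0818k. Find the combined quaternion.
0.2889 + 0.1046i - 0.2221j + 0.9253k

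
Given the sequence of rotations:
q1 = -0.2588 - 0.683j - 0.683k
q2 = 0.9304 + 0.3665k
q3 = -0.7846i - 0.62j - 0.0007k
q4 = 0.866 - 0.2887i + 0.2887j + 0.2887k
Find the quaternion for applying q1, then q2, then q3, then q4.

q2 · q1 = 0.0095 + 0.2503i - 0.6355j - 0.7303k
q3 · q2 · q1 = -0.1981 + 0.4449i - 0.5791j + 0.6538k
q4 · q3 · q2 · q1 = -0.0647 + 0.7984i - 0.2415j + 0.5477k
-0.0647 + 0.7984i - 0.2415j + 0.5477k


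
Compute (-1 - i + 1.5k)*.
-1 + i - 1.5k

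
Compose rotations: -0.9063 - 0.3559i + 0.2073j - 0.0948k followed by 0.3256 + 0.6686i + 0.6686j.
-0.1957 - 0.7852i - 0.4751j + 0.3457k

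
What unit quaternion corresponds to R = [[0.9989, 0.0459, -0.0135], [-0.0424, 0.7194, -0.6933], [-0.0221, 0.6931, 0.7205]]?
0.9272 + 0.3738i + 0.0023j - 0.0238k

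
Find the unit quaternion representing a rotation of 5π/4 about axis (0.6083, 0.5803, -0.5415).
-0.3827 + 0.562i + 0.5361j - 0.5003k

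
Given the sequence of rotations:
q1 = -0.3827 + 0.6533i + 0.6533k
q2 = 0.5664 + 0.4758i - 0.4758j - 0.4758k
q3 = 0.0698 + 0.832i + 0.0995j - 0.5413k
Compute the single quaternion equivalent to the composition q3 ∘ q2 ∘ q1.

q2 · q1 = -0.2168 - 0.1229i - 0.4396j + 0.863k
q3 · q2 · q1 = 0.598 - 0.341i - 0.7037j - 0.1759k
0.598 - 0.341i - 0.7037j - 0.1759k


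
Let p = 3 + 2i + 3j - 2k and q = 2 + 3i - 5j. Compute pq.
15 + 3i - 15j - 23k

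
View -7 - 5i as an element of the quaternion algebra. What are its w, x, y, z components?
-7 - 5i + 0j + 0k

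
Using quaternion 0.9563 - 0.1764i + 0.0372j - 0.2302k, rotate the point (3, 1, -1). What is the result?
(2.949, -0.849, -1.259)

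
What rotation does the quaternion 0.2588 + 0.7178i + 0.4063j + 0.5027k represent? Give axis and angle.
axis = (0.7431, 0.4206, 0.5204), θ = 5π/6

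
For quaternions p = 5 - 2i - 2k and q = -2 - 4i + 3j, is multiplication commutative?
No: pq = -18 - 10i + 23j - 2k ≠ -18 - 22i + 7j + 10k = qp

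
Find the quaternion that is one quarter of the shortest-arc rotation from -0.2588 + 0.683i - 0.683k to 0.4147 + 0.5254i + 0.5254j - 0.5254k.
-0.0883 + 0.6963i + 0.1503j - 0.6963k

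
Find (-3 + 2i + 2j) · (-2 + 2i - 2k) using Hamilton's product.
2 - 14i + 2k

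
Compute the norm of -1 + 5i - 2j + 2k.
√34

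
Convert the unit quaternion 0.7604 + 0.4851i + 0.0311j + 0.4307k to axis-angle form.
axis = (0.7469, 0.0479, 0.6632), θ = 81°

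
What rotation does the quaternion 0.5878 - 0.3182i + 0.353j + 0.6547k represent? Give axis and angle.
axis = (-0.3933, 0.4363, 0.8093), θ = 108°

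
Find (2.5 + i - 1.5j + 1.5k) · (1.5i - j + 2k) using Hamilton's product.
-6 + 2.25i - 2.25j + 6.25k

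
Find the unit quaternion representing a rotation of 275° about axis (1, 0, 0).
-0.7373 + 0.6756i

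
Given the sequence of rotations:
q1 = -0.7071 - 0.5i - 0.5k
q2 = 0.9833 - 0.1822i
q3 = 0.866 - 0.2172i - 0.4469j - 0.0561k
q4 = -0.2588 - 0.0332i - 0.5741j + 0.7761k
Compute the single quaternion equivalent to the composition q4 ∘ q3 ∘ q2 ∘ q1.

q2 · q1 = -0.7864 - 0.3628i - 0.0911j - 0.4916k
q3 · q2 · q1 = -0.8281 + 0.0712i + 0.1861j - 0.524k
q4 · q3 · q2 · q1 = 0.7302 + 0.1655i + 0.4651j - 0.4724k
0.7302 + 0.1655i + 0.4651j - 0.4724k


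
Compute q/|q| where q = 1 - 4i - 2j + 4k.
0.1644 - 0.6576i - 0.3288j + 0.6576k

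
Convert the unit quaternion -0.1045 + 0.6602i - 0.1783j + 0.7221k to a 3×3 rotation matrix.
[[-0.1064, -0.0845, 0.9907], [-0.3863, -0.9146, -0.1195], [0.9162, -0.3955, 0.0647]]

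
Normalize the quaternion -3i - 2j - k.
-0.8018i - 0.5345j - 0.2673k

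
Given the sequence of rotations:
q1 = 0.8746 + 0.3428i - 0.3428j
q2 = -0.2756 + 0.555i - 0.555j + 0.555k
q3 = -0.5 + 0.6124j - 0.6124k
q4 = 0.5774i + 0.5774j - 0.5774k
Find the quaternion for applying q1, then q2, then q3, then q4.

q2 · q1 = -0.6215 + 0.5812i - 0.2007j + 0.4854k
q3 · q2 · q1 = 0.7309 - 0.1162i - 0.6362j - 0.218k
q4 · q3 · q2 · q1 = 0.3086 - 0.0712i + 0.615j - 0.7223k
0.3086 - 0.0712i + 0.615j - 0.7223k


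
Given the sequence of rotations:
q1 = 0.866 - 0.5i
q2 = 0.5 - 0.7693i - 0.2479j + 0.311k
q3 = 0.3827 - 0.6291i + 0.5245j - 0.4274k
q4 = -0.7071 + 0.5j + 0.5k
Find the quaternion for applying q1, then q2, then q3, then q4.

q2 · q1 = 0.0483 - 0.9162i - 0.3702j + 0.1454k
q3 · q2 · q1 = -0.3016 - 0.463i + 0.3667j + 0.7484k
q4 · q3 · q2 · q1 = -0.3443 + 0.5182i - 0.6416j - 0.4485k
-0.3443 + 0.5182i - 0.6416j - 0.4485k


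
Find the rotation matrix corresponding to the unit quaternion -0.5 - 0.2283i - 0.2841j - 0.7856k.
[[-0.3958, -0.6559, 0.6428], [0.9153, -0.3386, 0.2181], [0.0746, 0.6747, 0.7343]]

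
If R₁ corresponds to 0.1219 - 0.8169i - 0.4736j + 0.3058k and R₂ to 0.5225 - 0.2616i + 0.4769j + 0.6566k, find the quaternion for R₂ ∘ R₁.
-0.1249 - 0.0019i - 0.6457j + 0.7533k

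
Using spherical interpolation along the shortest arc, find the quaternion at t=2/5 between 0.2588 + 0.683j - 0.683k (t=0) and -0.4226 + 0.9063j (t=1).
-0.0226 + 0.8864j - 0.4623k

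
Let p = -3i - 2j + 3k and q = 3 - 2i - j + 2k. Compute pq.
-14 - 10i - 6j + 8k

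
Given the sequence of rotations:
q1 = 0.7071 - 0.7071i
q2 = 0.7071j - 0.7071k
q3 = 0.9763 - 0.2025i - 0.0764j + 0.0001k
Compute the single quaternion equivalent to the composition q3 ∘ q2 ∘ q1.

q2 · q1 = j
q3 · q2 · q1 = 0.0764 - 0.0001i + 0.9763j - 0.2025k
0.0764 - 0.0001i + 0.9763j - 0.2025k


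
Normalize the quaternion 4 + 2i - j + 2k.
0.8 + 0.4i - 0.2j + 0.4k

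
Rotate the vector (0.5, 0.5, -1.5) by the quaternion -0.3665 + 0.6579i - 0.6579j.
(-1.089, -1.089, 0.615)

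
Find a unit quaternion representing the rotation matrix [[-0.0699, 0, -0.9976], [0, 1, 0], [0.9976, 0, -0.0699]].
0.6819 - 0.7314j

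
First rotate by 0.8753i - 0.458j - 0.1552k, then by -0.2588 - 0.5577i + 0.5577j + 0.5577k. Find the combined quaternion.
0.8301 - 0.0577i + 0.5201j - 0.1926k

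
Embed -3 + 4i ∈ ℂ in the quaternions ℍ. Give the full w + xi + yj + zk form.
-3 + 4i + 0j + 0k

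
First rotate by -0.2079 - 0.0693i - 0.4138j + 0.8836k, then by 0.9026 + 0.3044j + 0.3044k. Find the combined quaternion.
-0.3307 + 0.3324i - 0.4579j + 0.7553k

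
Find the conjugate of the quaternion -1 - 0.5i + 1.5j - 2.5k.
-1 + 0.5i - 1.5j + 2.5k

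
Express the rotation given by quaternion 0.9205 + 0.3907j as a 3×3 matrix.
[[0.6947, 0, 0.7193], [0, 1, 0], [-0.7193, 0, 0.6947]]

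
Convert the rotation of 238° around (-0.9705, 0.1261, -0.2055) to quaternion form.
-0.4848 - 0.8488i + 0.1103j - 0.1797k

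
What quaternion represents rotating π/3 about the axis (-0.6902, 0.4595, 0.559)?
0.866 - 0.3451i + 0.2298j + 0.2795k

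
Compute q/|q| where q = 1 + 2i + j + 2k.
0.3162 + 0.6325i + 0.3162j + 0.6325k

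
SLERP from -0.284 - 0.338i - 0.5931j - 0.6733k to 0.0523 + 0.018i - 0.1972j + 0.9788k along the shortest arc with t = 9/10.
-0.082 - 0.0564i + 0.1135j - 0.9885k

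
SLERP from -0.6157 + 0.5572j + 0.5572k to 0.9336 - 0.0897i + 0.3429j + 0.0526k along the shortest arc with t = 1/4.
-0.8154 + 0.0285i + 0.36j + 0.4524k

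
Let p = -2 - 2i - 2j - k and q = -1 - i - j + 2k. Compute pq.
-i + 9j - 3k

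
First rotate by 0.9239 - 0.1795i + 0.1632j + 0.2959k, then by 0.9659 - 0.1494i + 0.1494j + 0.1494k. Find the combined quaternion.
0.797 - 0.2916i + 0.3131j + 0.4263k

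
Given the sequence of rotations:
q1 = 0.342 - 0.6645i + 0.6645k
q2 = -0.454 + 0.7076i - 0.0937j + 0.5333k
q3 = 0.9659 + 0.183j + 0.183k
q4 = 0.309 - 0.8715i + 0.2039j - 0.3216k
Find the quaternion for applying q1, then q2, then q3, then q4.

q2 · q1 = -0.0394 + 0.4814i - 0.8566j - 0.1816k
q3 · q2 · q1 = 0.1519 + 0.5885i - 0.7465j - 0.2707k
q4 · q3 · q2 · q1 = 0.625 - 0.2458i - 0.6249j + 0.3981k
0.625 - 0.2458i - 0.6249j + 0.3981k


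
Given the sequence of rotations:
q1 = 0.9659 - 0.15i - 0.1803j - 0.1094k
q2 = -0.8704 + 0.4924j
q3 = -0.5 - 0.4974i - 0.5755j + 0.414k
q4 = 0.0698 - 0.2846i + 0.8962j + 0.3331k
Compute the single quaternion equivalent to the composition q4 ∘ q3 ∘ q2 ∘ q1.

q2 · q1 = -0.7519 + 0.0767i + 0.6325j + 0.1691k
q3 · q2 · q1 = 0.7081 - 0.0235i + 0.2323j - 0.6663k
q4 · q3 · q2 · q1 = 0.0565 - 0.8777i + 0.4534j + 0.1443k
0.0565 - 0.8777i + 0.4534j + 0.1443k


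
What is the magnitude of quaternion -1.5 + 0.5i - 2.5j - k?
3.122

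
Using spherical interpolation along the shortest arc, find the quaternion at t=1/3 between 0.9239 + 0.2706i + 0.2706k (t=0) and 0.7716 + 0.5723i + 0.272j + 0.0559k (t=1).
0.8964 + 0.3822i + 0.094j + 0.2038k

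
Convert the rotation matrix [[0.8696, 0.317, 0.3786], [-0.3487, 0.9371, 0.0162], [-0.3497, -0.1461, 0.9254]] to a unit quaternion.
0.9659 - 0.042i + 0.1885j - 0.1723k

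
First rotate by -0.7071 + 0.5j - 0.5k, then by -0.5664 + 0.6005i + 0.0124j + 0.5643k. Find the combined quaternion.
0.6765 - 0.713i + 0.0083j + 0.1844k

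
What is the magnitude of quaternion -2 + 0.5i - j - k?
2.5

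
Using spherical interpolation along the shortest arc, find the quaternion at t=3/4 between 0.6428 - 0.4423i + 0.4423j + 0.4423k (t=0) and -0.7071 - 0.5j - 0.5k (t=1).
0.7047 - 0.1143i + 0.4951j + 0.4951k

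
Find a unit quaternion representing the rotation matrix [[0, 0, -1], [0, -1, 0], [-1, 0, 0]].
-0.7071i + 0.7071k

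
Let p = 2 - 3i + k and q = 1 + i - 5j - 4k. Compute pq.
9 + 4i - 21j + 8k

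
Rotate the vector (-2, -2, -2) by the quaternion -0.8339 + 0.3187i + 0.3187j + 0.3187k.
(-2, -2, -2)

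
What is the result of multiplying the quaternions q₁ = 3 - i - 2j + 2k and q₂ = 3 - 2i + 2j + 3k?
5 - 19i - j + 9k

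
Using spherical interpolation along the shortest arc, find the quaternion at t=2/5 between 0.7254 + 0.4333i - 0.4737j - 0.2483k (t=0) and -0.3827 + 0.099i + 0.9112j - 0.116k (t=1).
0.6453 + 0.2389i - 0.7172j - 0.1104k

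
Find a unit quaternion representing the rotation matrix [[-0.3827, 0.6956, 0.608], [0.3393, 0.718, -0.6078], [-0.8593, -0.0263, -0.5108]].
0.454 + 0.3202i + 0.808j - 0.1962k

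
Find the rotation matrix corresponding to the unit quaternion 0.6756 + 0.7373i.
[[1, 0, 0], [0, -0.0872, -0.9962], [0, 0.9962, -0.0872]]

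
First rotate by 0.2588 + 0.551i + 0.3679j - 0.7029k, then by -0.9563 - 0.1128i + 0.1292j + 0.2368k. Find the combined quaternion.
-0.0664 - 0.734i - 0.2672j + 0.6208k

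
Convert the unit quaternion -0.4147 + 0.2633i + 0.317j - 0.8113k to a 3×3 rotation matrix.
[[-0.5174, -0.506, -0.6902], [0.8398, -0.4551, -0.296], [-0.1643, -0.7327, 0.6604]]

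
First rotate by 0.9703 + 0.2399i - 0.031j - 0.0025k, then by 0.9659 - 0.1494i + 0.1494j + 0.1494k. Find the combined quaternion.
0.9781 + 0.091i + 0.1505j + 0.1113k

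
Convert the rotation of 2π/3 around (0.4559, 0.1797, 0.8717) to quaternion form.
0.5 + 0.3948i + 0.1556j + 0.7549k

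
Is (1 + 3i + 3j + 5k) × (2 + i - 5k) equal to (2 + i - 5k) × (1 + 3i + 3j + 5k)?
No: pq = 24 - 8i + 26j + 2k ≠ 24 + 22i - 14j + 8k = qp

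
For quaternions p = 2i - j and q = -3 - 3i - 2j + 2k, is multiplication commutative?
No: pq = 4 - 8i - j - 7k ≠ 4 - 4i + 7j + 7k = qp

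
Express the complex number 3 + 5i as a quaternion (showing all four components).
3 + 5i + 0j + 0k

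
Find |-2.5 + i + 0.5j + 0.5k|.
2.784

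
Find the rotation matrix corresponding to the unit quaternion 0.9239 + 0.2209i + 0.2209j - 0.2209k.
[[0.8048, 0.5058, 0.3106], [-0.3106, 0.8048, -0.5058], [-0.5058, 0.3106, 0.8048]]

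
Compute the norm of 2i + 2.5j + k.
3.354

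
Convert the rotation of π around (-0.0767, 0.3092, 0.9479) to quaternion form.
-0.0767i + 0.3092j + 0.9479k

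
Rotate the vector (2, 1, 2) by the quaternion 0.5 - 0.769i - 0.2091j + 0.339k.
(-0.113, 2.163, -2.076)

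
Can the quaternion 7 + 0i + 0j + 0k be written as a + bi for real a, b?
Yes. The quaternion 7 has j- and k-coefficients y = z = 0, so it lies in the complex subalgebra spanned by 1 and i.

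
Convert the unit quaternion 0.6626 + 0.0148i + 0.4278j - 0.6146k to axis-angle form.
axis = (0.0198, 0.5712, -0.8206), θ = 97°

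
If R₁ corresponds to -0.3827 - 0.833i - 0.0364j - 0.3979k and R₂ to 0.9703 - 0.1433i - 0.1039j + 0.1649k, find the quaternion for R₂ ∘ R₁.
-0.4289 - 0.7061i - 0.1899j - 0.5305k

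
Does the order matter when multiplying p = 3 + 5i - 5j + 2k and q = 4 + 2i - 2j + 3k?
Yes: pq = -14 + 15i - 37j + 17k ≠ -14 + 37i - 15j + 17k = qp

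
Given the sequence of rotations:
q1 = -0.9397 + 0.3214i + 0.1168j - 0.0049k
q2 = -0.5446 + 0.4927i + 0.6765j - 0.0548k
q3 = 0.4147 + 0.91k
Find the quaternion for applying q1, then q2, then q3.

q2 · q1 = 0.2741 - 0.6349i - 0.7145j - 0.1057k
q3 · q2 · q1 = 0.2099 + 0.3869i - 0.8741j + 0.2056k
0.2099 + 0.3869i - 0.8741j + 0.2056k


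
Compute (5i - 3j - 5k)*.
-5i + 3j + 5k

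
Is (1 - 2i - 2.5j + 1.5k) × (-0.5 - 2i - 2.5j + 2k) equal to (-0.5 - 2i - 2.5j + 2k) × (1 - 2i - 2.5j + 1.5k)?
No: pq = -13.75 - 2.25i - 0.25j + 1.25k ≠ -13.75 + 0.25i - 2.25j + 1.25k = qp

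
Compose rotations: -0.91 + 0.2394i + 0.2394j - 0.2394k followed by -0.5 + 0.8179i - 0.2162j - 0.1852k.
0.2666 - 0.7679i + 0.2285j + 0.5358k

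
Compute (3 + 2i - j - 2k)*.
3 - 2i + j + 2k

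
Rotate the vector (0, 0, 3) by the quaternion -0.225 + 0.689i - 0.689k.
(-2.848, 0.93, 0.152)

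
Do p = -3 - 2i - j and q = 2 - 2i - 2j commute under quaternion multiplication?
No: pq = -12 + 2i + 4j + 2k ≠ -12 + 2i + 4j - 2k = qp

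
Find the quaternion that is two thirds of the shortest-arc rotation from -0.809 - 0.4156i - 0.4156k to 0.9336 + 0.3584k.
-0.9114 - 0.1426i - 0.3859k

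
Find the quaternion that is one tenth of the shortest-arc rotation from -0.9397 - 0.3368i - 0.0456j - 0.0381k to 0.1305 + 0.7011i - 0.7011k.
-0.9089 - 0.411i - 0.0433j + 0.0552k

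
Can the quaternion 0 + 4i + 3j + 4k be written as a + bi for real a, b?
No. The quaternion 4i + 3j + 4k has j-coefficient y = 3 and k-coefficient z = 4, not both zero, so it does not lie in the complex subalgebra spanned by 1 and i.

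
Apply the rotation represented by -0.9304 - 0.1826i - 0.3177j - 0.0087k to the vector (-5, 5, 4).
(-1.113, 2.668, 7.592)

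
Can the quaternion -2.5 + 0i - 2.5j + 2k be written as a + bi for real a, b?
No. The quaternion -2.5 - 2.5j + 2k has j-coefficient y = -2.5 and k-coefficient z = 2, not both zero, so it does not lie in the complex subalgebra spanned by 1 and i.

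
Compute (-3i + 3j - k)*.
3i - 3j + k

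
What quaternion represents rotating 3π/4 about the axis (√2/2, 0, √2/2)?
0.3827 + 0.6533i + 0.6533k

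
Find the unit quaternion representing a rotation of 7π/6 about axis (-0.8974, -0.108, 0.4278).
-0.2588 - 0.8668i - 0.1043j + 0.4132k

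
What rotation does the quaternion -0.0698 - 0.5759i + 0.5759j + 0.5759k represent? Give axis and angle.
axis = (-√3/3, √3/3, √3/3), θ = 188°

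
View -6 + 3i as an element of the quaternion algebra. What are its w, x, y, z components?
-6 + 3i + 0j + 0k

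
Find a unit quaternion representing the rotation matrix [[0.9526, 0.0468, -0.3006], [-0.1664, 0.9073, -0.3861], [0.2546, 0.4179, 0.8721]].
0.9659 + 0.2081i - 0.1437j - 0.0552k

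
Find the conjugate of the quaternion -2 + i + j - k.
-2 - i - j + k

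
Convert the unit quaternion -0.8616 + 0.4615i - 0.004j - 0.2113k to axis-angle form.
axis = (0.9092, -0.0079, -0.4163), θ = 299°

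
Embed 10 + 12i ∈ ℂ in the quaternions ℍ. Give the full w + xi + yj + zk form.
10 + 12i + 0j + 0k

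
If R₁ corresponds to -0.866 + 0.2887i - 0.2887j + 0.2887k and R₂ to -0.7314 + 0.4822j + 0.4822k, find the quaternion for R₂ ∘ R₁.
0.6334 + 0.0673i - 0.0672j - 0.768k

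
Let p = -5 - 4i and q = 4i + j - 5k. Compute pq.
16 - 20i - 25j + 21k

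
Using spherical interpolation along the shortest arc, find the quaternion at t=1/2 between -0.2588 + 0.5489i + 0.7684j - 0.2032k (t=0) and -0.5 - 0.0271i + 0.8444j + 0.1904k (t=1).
-0.4086 + 0.281i + 0.8684j - 0.0069k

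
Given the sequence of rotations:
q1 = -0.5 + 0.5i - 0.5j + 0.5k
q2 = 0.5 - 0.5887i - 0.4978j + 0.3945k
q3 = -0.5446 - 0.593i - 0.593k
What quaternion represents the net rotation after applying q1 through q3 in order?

q2 · q1 = -0.4018 + 0.4927i + 0.4905j + 0.596k
q3 · q2 · q1 = 0.8644 + 0.2608i - 0.2059j - 0.3772k
0.8644 + 0.2608i - 0.2059j - 0.3772k


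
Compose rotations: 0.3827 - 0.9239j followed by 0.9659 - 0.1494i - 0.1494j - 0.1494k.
0.2316 - 0.1952i - 0.9496j + 0.0809k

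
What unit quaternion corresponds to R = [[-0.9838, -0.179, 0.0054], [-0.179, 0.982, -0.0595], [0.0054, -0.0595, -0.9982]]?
-0.0899i + 0.9955j - 0.0299k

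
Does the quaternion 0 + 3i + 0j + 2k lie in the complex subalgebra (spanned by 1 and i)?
No. The quaternion 3i + 2k has j-coefficient y = 0 and k-coefficient z = 2, not both zero, so it does not lie in the complex subalgebra spanned by 1 and i.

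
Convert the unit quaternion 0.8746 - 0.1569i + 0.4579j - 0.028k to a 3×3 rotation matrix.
[[0.5791, -0.0947, 0.8097], [-0.1927, 0.9492, 0.2488], [-0.7922, -0.3001, 0.5314]]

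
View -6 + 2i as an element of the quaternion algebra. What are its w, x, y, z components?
-6 + 2i + 0j + 0k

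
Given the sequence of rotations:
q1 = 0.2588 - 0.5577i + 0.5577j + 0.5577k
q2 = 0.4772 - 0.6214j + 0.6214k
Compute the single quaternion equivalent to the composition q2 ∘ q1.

q2 · q1 = 0.1235 - 0.9592i - 0.2412j + 0.0804k
0.1235 - 0.9592i - 0.2412j + 0.0804k


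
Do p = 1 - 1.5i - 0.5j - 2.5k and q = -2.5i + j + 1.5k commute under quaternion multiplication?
No: pq = 0.5 - 0.75i + 9.5j - 1.25k ≠ 0.5 - 4.25i - 7.5j + 4.25k = qp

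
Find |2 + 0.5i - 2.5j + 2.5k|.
4.093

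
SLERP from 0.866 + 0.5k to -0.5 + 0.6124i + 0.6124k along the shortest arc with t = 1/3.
0.9497 - 0.2858i + 0.1279k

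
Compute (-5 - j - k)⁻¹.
-0.1852 + 0.037j + 0.037k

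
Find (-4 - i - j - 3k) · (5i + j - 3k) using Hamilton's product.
-3 - 14i - 22j + 16k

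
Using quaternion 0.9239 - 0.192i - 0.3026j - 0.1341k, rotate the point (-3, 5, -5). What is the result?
(2.015, 2.667, -6.916)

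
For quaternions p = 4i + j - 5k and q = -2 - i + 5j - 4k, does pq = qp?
No: pq = -21 + 13i + 19j + 31k ≠ -21 - 29i - 23j - 11k = qp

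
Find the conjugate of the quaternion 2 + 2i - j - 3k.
2 - 2i + j + 3k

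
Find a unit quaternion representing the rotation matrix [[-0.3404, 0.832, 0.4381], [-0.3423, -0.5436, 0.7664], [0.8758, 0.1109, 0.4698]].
-0.3827 + 0.4282i + 0.2859j + 0.7671k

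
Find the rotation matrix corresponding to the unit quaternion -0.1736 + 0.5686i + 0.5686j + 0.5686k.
[[-0.2932, 0.844, 0.4492], [0.4492, -0.2932, 0.844], [0.844, 0.4492, -0.2932]]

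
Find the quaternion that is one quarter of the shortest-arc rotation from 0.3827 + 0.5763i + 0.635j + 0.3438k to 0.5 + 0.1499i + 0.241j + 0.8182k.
0.4381 + 0.4937i + 0.5649j + 0.4952k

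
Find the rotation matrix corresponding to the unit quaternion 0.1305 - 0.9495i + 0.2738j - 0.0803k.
[[0.8372, -0.499, 0.224], [-0.5409, -0.816, 0.2038], [0.081, -0.2918, -0.953]]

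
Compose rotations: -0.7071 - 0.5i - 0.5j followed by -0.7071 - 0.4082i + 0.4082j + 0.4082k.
0.5 + 0.8463i - 0.1392j + 0.1196k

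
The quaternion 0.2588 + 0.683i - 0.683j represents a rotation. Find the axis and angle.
axis = (√2/2, -√2/2, 0), θ = 5π/6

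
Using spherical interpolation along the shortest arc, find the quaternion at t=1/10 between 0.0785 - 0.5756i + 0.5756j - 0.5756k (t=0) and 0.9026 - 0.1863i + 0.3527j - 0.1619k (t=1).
0.1837 - 0.5617i + 0.582j - 0.5587k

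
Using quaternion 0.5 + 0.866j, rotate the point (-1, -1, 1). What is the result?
(1.366, -1, 0.366)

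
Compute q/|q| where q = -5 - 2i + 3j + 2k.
-0.7715 - 0.3086i + 0.4629j + 0.3086k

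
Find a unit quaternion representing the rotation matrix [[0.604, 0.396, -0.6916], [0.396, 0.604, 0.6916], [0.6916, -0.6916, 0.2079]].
0.7772 - 0.445i - 0.445j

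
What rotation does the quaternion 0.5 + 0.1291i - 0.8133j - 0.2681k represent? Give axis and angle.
axis = (0.1491, -0.9391, -0.3096), θ = 2π/3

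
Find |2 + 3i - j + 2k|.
√18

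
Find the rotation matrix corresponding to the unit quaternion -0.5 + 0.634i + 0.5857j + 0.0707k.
[[0.3039, 0.8134, -0.4961], [0.672, 0.1861, 0.7168], [0.6753, -0.5512, -0.49]]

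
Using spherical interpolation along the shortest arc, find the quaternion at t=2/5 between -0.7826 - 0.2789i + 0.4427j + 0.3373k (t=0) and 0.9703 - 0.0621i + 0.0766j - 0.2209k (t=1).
-0.9071 - 0.1493i + 0.2463j + 0.3068k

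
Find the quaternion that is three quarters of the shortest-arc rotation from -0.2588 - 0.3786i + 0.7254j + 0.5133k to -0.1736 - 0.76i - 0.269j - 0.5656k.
0.0626 + 0.5391i + 0.4925j + 0.6803k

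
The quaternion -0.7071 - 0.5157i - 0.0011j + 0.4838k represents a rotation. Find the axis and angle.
axis = (-0.7293, -0.0016, 0.6842), θ = 3π/2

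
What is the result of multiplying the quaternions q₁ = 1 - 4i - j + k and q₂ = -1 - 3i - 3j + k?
-17 + 3i - j + 9k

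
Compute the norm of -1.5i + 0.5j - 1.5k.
2.179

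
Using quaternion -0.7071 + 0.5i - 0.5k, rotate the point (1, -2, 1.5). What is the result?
(1.164, 1.768, 1.664)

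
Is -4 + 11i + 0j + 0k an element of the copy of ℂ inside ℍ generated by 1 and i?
Yes. The quaternion -4 + 11i has j- and k-coefficients y = z = 0, so it lies in the complex subalgebra spanned by 1 and i.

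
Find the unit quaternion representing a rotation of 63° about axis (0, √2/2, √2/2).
0.8526 + 0.3695j + 0.3695k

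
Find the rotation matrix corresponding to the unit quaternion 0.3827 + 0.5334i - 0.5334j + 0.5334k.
[[-0.1381, -0.9773, 0.1608], [-0.1608, -0.1381, -0.9773], [0.9773, -0.1608, -0.1381]]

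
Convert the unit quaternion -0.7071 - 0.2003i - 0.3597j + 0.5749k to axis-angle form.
axis = (-0.2833, -0.5087, 0.813), θ = 3π/2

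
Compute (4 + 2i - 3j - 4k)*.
4 - 2i + 3j + 4k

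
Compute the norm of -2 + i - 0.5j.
2.291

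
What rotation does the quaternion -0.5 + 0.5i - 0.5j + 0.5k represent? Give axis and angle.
axis = (√3/3, -√3/3, √3/3), θ = 4π/3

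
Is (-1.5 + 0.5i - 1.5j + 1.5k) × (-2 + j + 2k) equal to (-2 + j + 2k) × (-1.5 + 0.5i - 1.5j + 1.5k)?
No: pq = 1.5 - 5.5i + 0.5j - 5.5k ≠ 1.5 + 3.5i + 2.5j - 6.5k = qp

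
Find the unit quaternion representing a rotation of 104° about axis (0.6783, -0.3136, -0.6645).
0.6157 + 0.5345i - 0.2471j - 0.5236k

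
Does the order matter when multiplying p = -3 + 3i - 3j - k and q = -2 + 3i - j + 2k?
Yes: pq = -4 - 22i + 2k ≠ -4 - 8i + 18j - 10k = qp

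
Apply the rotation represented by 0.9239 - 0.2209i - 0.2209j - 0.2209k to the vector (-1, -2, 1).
(-2.127, -0.793, 0.92)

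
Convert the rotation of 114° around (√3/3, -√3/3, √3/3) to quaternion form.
0.5446 + 0.4842i - 0.4842j + 0.4842k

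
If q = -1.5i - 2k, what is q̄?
1.5i + 2k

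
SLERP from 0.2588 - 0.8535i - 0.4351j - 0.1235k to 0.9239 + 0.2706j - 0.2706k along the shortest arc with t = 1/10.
0.3824 - 0.8261i - 0.3825j - 0.1582k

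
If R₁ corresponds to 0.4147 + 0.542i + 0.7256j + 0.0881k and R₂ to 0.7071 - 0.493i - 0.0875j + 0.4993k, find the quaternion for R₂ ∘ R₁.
0.5799 - 0.1912i + 0.7908j - 0.0409k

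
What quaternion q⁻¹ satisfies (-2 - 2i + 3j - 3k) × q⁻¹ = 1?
-0.0769 + 0.0769i - 0.1154j + 0.1154k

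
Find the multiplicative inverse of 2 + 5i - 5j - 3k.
0.0317 - 0.0794i + 0.0794j + 0.0476k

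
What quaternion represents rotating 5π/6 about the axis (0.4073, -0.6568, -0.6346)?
0.2588 + 0.3934i - 0.6344j - 0.613k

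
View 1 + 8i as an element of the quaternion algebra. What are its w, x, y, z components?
1 + 8i + 0j + 0k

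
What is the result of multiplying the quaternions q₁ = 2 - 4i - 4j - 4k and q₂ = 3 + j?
10 - 8i - 10j - 16k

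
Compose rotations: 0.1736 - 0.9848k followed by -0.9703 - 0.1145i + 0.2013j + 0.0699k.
-0.0996 - 0.2181i - 0.0778j + 0.9677k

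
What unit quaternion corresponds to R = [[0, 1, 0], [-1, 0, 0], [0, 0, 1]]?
0.7071 - 0.7071k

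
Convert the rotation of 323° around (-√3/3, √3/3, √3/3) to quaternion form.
-0.9483 - 0.1832i + 0.1832j + 0.1832k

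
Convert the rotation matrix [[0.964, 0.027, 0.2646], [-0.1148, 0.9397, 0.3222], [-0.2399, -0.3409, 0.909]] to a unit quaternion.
0.9763 - 0.1698i + 0.1292j - 0.0363k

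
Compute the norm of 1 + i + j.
√3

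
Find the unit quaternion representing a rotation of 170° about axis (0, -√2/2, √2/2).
0.0872 - 0.7044j + 0.7044k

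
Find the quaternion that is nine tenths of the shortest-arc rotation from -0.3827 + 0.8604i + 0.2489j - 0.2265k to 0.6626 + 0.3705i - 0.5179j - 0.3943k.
0.5932 + 0.4971i - 0.4714j - 0.4229k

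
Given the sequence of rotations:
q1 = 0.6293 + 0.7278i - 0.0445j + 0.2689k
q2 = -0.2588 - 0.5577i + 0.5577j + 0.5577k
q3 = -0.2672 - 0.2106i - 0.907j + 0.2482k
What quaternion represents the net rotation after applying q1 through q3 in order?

q2 · q1 = 0.1179 - 0.3645i + 0.9183j - 0.0997k
q3 · q2 · q1 = 0.7494 - 0.0649i - 0.4638j - 0.4681k
0.7494 - 0.0649i - 0.4638j - 0.4681k


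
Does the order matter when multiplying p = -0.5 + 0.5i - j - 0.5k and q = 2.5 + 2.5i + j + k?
Yes: pq = -1 - 0.5i - 4.75j + 1.25k ≠ -1 + 0.5i - 1.25j - 4.75k = qp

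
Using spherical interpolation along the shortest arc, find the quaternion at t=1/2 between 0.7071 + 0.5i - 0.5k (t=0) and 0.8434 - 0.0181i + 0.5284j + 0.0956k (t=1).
0.8836 + 0.2746i + 0.3011j - 0.2305k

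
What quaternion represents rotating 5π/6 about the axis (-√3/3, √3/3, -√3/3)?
0.2588 - 0.5577i + 0.5577j - 0.5577k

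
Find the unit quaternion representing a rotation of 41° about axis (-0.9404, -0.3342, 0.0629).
0.9367 - 0.3293i - 0.117j + 0.022k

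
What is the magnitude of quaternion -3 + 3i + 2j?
√22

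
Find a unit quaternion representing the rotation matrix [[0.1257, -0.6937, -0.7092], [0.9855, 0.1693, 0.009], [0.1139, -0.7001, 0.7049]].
0.7071 - 0.2507i - 0.291j + 0.5937k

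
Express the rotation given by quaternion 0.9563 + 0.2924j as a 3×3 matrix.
[[0.829, 0, 0.5592], [0, 1, 0], [-0.5592, 0, 0.829]]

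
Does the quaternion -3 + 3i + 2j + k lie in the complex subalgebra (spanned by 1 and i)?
No. The quaternion -3 + 3i + 2j + k has j-coefficient y = 2 and k-coefficient z = 1, not both zero, so it does not lie in the complex subalgebra spanned by 1 and i.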